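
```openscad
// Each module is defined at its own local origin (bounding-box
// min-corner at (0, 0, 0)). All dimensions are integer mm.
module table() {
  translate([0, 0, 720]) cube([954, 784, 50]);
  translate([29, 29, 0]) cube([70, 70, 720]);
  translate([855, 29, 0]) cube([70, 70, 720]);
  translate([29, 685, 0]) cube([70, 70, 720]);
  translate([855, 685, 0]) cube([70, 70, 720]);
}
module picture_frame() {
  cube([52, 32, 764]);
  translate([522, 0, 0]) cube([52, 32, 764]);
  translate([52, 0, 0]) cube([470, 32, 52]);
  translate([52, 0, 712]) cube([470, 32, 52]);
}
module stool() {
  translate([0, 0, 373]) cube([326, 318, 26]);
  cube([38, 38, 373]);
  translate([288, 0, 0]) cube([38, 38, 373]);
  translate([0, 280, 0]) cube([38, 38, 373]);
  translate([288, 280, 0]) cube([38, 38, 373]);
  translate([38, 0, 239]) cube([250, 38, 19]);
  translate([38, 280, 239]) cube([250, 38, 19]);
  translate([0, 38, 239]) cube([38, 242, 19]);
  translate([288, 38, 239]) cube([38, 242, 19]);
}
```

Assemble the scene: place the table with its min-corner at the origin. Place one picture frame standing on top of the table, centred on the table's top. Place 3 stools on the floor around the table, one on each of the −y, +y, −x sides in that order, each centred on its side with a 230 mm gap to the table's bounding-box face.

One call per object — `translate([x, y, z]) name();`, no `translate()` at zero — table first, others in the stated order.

table();
translate([190, 376, 770]) picture_frame();
translate([314, -548, 0]) stool();
translate([314, 1014, 0]) stool();
translate([-556, 233, 0]) stool();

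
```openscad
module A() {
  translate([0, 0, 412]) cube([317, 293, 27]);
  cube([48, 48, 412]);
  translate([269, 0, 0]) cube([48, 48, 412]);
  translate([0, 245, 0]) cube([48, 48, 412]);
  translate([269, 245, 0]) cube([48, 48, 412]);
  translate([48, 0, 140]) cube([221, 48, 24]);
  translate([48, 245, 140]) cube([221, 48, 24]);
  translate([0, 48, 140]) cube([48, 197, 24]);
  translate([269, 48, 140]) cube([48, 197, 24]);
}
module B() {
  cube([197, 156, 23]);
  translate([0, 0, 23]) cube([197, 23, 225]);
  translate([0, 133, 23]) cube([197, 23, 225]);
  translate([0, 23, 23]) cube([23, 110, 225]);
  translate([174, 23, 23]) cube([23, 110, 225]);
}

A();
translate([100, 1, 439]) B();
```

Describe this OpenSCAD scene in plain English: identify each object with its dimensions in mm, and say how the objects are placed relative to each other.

A is a simple wooden stool: a rectangular seat 317 mm (x) by 293 mm (y), 27 mm thick, top face at z = 439 mm, on four square legs, each 48×48 mm in cross-section. The legs rest on z = 0, each flush with a corner of the seat. Four stretchers, 48 mm wide and 24 mm tall, connect adjacent legs with their undersides at z = 140 mm, each running between the inner faces of the legs it joins and aligned with the legs' outer faces on the other axis.

B is an open-topped rectangular box: outside dimensions 197×156×248 mm, with a uniform wall and base thickness of 23 mm. The base is a full 197×156 slab on the floor; four walls sit on top of the base. The front and back walls (the −y and +y sides) span the full width; the two side walls fit between them.

The open box is on top of the stool.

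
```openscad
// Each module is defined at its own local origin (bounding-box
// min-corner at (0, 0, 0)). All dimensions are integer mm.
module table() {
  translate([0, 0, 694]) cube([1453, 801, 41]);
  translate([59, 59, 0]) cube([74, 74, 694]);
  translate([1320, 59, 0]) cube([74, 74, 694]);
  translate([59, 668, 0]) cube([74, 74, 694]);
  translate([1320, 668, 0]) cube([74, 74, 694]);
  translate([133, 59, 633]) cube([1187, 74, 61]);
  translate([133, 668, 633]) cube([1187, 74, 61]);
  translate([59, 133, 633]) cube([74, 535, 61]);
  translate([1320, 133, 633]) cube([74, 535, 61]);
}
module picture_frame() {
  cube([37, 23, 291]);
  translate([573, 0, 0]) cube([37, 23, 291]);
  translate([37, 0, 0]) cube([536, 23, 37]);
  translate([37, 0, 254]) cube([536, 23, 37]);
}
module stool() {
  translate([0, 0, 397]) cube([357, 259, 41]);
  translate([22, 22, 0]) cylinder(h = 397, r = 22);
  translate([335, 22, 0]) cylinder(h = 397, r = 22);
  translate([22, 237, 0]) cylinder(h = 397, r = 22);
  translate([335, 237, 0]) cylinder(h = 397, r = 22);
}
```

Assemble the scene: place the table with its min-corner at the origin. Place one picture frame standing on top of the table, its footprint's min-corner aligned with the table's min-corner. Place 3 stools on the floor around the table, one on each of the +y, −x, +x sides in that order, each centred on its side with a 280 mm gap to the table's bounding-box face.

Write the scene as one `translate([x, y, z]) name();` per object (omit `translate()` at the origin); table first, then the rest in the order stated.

table();
translate([0, 0, 735]) picture_frame();
translate([548, 1081, 0]) stool();
translate([-637, 271, 0]) stool();
translate([1733, 271, 0]) stool();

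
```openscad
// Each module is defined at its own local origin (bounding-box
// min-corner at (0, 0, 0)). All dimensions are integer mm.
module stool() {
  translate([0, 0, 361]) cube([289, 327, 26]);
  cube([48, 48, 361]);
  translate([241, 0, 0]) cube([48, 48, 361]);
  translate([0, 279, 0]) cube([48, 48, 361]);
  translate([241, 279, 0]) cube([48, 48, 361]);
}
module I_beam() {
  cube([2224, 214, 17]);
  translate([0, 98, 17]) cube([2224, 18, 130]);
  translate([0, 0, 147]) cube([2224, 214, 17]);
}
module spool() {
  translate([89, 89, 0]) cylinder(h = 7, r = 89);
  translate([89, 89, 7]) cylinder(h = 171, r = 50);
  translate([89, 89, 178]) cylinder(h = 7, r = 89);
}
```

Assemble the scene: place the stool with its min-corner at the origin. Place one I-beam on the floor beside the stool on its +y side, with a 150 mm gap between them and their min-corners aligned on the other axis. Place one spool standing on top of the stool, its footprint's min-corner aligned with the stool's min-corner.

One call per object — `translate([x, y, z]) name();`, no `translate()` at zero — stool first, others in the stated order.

stool();
translate([0, 477, 0]) I_beam();
translate([0, 0, 387]) spool();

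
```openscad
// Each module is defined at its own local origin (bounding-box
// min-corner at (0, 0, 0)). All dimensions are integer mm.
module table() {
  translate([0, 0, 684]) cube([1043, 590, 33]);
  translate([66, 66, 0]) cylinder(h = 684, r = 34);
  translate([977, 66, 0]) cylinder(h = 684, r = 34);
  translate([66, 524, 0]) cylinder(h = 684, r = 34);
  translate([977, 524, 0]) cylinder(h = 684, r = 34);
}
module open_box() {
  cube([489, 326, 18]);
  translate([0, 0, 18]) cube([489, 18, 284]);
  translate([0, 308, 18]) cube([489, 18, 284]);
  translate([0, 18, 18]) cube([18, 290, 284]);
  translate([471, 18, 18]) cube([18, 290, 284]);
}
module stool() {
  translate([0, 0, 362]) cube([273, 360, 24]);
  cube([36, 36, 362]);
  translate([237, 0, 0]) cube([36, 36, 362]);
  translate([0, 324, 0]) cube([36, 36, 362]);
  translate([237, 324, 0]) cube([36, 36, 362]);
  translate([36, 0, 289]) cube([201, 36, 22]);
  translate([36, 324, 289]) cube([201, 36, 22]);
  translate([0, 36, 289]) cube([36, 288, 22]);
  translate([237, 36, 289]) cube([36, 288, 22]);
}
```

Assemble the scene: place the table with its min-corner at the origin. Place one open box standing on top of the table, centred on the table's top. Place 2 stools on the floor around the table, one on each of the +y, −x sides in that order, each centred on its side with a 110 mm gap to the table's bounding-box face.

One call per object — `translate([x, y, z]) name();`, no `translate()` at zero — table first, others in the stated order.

table();
translate([277, 132, 717]) open_box();
translate([385, 700, 0]) stool();
translate([-383, 115, 0]) stool();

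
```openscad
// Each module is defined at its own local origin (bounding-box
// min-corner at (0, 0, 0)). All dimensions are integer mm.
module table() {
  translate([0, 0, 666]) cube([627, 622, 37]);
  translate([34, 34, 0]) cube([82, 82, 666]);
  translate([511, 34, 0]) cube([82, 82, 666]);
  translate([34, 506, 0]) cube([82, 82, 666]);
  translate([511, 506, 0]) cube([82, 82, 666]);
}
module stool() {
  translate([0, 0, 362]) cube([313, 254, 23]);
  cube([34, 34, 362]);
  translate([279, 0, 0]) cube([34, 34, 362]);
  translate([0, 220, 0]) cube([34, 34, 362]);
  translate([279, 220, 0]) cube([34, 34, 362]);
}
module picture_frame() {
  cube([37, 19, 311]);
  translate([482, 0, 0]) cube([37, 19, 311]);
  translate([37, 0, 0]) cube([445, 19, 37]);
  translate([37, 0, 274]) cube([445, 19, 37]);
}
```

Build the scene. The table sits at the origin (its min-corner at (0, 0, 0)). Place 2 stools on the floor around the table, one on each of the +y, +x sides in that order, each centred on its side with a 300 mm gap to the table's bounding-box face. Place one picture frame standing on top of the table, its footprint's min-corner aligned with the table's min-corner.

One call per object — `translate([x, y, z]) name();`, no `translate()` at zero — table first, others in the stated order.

table();
translate([157, 922, 0]) stool();
translate([927, 184, 0]) stool();
translate([0, 0, 703]) picture_frame();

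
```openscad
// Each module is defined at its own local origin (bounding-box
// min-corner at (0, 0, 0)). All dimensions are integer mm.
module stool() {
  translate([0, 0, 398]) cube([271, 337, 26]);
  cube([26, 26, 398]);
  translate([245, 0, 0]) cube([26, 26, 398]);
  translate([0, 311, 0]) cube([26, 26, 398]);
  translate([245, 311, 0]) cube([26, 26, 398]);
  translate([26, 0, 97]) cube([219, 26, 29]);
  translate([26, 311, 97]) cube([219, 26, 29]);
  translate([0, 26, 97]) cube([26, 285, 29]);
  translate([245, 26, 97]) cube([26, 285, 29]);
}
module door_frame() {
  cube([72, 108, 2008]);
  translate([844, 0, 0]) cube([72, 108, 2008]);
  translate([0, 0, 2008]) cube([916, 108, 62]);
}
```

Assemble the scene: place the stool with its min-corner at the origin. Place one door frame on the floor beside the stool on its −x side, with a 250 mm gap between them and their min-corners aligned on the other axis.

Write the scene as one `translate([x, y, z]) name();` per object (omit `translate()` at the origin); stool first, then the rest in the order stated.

stool();
translate([-1166, 0, 0]) door_frame();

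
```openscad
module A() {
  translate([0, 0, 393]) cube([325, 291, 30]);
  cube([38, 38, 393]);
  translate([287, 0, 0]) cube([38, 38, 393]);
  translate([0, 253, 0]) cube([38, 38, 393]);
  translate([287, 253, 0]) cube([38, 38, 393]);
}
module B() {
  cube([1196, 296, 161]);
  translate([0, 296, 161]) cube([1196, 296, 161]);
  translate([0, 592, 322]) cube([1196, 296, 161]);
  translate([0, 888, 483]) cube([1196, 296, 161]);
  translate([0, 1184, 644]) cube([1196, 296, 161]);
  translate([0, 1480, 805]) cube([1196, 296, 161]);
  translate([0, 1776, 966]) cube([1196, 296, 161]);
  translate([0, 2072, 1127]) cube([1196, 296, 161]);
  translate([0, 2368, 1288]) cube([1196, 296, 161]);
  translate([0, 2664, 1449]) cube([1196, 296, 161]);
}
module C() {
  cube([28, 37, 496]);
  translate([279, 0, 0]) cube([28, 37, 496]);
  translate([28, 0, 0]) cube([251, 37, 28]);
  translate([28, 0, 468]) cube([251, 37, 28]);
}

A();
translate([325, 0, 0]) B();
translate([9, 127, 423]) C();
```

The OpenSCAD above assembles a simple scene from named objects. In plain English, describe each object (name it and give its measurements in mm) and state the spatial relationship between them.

A is a four-legged stool. The seat is 325×291 mm, 30 mm thick, top at z = 423 mm. It stands on four square legs, each 38×38 mm in cross-section, from z = 0 to the seat underside, each flush with a corner of the seat.

B is a run of 10 identical solid stair steps. Each tread is 1196×296 mm and each step block is 161 mm high. Step 1 rests on the floor; step k is offset from step 1 by (k−1)×296 mm in y and (k−1)×161 mm in z.

C is a rectangular picture frame lying in the x–z plane (depth along y). The opening is 251 mm wide (x) by 440 mm tall (z), surrounded by a border 28 mm wide on all four sides. The frame is 37 mm deep and is made of two full-height vertical stiles with two horizontal rails fitted between them.

The staircase is against the stool's +x side, with their −y faces flush. The picture frame is on top of the stool, centred.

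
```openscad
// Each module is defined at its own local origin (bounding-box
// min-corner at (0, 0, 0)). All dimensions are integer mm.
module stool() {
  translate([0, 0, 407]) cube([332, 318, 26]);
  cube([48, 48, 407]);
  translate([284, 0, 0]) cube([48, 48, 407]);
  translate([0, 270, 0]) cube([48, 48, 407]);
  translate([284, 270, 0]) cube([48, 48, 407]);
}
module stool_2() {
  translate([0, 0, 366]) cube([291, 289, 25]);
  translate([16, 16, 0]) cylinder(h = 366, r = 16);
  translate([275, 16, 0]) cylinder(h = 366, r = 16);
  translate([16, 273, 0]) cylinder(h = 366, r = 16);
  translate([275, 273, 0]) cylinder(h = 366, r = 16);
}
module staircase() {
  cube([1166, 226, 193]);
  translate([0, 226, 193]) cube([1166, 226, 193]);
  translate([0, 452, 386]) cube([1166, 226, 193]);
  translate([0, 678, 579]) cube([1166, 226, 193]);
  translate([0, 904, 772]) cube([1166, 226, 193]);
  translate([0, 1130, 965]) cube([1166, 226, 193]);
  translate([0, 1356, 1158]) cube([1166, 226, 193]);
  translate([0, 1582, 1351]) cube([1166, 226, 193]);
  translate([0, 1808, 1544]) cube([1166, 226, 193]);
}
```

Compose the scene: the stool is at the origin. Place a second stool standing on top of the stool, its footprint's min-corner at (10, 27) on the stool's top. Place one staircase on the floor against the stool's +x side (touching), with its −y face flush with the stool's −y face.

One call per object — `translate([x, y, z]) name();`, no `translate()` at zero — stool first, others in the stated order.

stool();
translate([10, 27, 433]) stool_2();
translate([332, 0, 0]) staircase();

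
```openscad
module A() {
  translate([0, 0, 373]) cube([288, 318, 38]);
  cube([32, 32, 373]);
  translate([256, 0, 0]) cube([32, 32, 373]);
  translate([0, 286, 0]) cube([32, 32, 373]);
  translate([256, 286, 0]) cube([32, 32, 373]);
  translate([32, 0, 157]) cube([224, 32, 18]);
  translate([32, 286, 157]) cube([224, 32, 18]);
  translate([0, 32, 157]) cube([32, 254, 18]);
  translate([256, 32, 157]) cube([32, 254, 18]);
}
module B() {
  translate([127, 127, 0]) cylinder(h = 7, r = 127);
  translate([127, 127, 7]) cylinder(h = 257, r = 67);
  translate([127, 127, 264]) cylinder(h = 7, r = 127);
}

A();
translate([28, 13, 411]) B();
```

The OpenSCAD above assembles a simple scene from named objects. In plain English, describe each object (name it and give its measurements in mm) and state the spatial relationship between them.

A is a four-legged stool. The seat is 288×318 mm, 38 mm thick, top at z = 411 mm. It stands on four square legs, each 32×32 mm in cross-section, from z = 0 to the seat underside, each flush with a corner of the seat. Four stretchers, 32 mm wide and 18 mm tall, connect adjacent legs with their undersides at z = 157 mm, each running between the inner faces of the legs it joins and aligned with the legs' outer faces on the other axis.

B is a spool: two coaxial disc flanges of radius 127 mm and thickness 7 mm, joined by a core cylinder of radius 67 mm and height 257 mm. The lower flange rests on z = 0 and the three cylinders share a vertical axis.

The spool is on top of the stool.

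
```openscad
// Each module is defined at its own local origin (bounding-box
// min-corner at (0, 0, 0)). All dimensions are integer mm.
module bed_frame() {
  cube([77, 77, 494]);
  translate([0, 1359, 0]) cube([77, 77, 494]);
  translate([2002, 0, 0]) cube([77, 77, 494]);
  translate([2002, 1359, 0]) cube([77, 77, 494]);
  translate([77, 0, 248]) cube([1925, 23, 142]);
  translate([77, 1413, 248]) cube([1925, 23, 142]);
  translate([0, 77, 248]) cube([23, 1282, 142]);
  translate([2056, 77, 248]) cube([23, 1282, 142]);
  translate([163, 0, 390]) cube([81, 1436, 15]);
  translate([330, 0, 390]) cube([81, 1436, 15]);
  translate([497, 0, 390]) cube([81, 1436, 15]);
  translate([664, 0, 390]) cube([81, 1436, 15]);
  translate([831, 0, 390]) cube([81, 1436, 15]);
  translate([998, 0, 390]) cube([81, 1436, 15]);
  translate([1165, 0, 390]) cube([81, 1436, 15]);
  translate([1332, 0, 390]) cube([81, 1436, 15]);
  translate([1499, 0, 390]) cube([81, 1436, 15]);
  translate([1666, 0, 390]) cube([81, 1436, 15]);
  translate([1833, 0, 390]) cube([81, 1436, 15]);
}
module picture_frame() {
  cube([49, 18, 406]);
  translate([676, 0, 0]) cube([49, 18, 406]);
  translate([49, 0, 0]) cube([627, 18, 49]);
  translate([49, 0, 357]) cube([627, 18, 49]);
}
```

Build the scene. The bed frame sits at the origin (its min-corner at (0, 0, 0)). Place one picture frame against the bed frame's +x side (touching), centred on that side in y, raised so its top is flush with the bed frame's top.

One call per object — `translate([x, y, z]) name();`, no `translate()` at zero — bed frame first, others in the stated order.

bed_frame();
translate([2079, 709, 88]) picture_frame();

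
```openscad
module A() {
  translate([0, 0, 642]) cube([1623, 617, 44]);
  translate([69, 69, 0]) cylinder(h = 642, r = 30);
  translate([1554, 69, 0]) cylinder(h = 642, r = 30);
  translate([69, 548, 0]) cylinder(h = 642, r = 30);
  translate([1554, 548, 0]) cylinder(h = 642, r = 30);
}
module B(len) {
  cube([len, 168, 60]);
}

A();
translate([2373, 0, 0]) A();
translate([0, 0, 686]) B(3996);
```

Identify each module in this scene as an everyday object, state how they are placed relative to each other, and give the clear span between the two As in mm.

A is a table. B is a beam. A beam spans the tops of two tables. The clear span between the two tables is 750 mm.

Second table starts at x = 2373; first ends at x = 1623; clear span = 2373 − 1623 = 750 mm.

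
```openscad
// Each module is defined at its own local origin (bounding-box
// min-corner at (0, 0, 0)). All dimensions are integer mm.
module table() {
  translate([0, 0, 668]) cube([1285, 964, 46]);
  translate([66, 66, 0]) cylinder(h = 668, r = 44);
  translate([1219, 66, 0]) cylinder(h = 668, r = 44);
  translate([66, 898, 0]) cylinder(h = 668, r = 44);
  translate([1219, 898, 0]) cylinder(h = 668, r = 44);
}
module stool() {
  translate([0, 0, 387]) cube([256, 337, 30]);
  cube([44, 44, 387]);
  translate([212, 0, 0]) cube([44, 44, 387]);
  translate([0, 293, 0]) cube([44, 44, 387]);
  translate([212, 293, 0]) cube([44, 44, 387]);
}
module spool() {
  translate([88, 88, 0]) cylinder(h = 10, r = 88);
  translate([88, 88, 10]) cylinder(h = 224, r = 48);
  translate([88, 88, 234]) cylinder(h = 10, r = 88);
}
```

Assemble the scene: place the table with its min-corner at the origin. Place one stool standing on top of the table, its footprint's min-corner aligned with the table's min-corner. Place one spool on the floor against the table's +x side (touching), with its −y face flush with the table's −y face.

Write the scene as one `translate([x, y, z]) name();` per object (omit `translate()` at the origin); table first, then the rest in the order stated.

table();
translate([0, 0, 714]) stool();
translate([1285, 0, 0]) spool();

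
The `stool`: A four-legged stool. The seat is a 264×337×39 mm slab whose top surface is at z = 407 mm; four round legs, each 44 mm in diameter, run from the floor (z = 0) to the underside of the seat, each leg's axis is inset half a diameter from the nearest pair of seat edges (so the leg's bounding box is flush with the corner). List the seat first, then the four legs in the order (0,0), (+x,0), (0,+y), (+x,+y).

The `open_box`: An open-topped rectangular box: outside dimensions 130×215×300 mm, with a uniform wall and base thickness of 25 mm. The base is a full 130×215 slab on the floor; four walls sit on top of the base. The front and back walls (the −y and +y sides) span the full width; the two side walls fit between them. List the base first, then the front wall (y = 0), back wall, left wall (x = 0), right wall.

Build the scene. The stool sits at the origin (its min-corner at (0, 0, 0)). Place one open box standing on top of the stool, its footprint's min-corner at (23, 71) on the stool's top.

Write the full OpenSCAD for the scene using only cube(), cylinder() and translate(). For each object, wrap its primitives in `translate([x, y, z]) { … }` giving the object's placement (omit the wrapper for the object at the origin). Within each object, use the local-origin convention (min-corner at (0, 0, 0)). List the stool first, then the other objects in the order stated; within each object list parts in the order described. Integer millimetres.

translate([0, 0, 368]) cube([264, 337, 39]);
translate([22, 22, 0]) cylinder(h = 368, r = 22);
translate([242, 22, 0]) cylinder(h = 368, r = 22);
translate([22, 315, 0]) cylinder(h = 368, r = 22);
translate([242, 315, 0]) cylinder(h = 368, r = 22);
translate([23, 71, 407]) {
  cube([130, 215, 25]);
  translate([0, 0, 25]) cube([130, 25, 275]);
  translate([0, 190, 25]) cube([130, 25, 275]);
  translate([0, 25, 25]) cube([25, 165, 275]);
  translate([105, 25, 25]) cube([25, 165, 275]);
}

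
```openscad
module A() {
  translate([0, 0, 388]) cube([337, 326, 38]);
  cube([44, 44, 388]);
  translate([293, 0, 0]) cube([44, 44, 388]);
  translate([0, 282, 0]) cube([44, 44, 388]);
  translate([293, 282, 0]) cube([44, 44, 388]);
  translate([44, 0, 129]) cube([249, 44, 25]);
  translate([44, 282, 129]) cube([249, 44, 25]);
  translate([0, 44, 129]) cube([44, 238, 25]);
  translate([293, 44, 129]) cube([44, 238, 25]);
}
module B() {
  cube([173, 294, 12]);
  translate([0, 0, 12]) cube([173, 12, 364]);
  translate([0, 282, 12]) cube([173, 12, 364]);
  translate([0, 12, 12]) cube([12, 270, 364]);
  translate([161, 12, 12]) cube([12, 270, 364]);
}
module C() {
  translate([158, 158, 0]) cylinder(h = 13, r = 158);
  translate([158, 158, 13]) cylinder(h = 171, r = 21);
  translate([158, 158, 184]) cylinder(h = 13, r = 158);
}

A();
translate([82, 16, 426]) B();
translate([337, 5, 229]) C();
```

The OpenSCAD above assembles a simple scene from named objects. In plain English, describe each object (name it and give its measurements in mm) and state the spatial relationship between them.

A is a four-legged stool. The seat is a 337×326×38 mm slab whose top surface is at z = 426 mm; four square legs, each 44×44 mm in cross-section, run from the floor (z = 0) to the underside of the seat, each flush with a corner of the seat. Four stretchers, 44 mm wide and 25 mm tall, connect adjacent legs with their undersides at z = 129 mm, each running between the inner faces of the legs it joins and aligned with the legs' outer faces on the other axis.

B is an open storage box with external size 173×294×376 mm and wall thickness 12 mm (the base is also 12 mm thick). The base covers the whole footprint; the four walls stand on the base, with the y-facing walls full-width and the x-facing walls fitting between their inner faces.

C is a spool: two coaxial disc flanges of radius 158 mm and thickness 13 mm, joined by a core cylinder of radius 21 mm and height 171 mm. The lower flange rests on z = 0 and the three cylinders share a vertical axis.

The open box is on top of the stool, centred. The spool is beside the stool with their tops flush at z = 426.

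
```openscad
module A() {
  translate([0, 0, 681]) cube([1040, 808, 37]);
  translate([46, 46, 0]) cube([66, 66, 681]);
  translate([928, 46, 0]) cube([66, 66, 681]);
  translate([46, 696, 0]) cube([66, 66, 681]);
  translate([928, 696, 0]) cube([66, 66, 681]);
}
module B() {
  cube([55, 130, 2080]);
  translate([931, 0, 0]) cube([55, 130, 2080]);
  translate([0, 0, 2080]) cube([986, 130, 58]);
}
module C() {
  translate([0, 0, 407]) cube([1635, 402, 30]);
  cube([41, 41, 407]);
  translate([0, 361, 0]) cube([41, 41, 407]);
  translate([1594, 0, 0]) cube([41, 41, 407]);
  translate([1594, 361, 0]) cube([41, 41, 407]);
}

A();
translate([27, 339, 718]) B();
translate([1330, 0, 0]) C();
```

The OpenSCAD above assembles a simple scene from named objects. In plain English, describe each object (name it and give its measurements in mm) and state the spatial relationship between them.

A is a table: top 1040 mm (x) × 808 mm (y), 37 mm thick, upper face at z = 718 mm, on four 66×66 mm square legs, each inset 46 mm from the nearest pair of top edges, running from z = 0 to the bottom of the top.

B is a door frame. The clear opening is 876 mm wide and 2080 mm high. Two 55 mm wide jambs, 130 mm deep, stand either side of the opening from the floor to the top of the opening. A 58 mm thick head sits across the top of both jambs, spanning the full outside width of the frame.

C is a long wooden bench with a 1635 mm (x) × 402 mm (y) seat, 30 mm thick, its top surface 437 mm above the floor. Four 41 mm square legs at the seat corners, flush with the edges, run from z = 0 to the seat underside.

The door frame is on top of the table, centred. The bench is on the floor beside the table on its +x side.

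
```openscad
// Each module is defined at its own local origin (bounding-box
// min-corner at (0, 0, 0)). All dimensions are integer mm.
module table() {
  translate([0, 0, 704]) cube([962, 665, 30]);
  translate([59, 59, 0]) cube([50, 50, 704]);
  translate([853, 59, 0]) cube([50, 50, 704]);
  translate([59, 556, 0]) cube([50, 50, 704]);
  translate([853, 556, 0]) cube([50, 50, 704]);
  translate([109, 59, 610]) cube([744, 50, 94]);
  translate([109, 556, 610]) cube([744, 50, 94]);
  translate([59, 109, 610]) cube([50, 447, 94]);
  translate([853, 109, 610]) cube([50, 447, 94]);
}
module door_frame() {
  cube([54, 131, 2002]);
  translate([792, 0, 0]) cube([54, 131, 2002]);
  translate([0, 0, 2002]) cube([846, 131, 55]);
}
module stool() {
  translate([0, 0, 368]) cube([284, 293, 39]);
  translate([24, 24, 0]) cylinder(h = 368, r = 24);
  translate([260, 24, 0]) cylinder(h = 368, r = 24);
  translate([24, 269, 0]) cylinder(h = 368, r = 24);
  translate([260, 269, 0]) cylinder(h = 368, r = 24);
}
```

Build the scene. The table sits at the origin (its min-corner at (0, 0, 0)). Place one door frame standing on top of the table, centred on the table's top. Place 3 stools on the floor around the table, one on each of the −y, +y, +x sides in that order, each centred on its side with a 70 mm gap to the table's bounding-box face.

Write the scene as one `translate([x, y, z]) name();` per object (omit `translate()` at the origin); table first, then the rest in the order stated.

table();
translate([58, 267, 734]) door_frame();
translate([339, -363, 0]) stool();
translate([339, 735, 0]) stool();
translate([1032, 186, 0]) stool();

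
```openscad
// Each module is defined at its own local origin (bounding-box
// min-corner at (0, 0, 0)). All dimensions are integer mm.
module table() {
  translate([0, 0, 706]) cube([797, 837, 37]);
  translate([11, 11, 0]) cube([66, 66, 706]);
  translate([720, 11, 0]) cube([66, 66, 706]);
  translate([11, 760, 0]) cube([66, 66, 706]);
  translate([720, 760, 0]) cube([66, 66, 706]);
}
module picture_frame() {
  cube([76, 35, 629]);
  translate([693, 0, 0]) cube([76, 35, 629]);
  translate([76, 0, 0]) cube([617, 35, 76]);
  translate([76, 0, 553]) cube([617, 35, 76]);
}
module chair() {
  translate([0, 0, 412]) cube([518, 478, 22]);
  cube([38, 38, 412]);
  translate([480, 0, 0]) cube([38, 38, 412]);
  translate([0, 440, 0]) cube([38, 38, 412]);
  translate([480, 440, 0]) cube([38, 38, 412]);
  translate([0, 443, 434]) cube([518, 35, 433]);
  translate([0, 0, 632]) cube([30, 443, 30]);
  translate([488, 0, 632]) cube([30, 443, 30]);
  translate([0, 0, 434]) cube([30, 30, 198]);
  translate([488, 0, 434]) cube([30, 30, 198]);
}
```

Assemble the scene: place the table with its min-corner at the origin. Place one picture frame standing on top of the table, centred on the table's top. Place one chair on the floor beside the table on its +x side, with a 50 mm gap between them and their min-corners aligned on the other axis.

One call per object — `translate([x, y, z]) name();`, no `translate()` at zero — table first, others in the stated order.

table();
translate([14, 401, 743]) picture_frame();
translate([847, 0, 0]) chair();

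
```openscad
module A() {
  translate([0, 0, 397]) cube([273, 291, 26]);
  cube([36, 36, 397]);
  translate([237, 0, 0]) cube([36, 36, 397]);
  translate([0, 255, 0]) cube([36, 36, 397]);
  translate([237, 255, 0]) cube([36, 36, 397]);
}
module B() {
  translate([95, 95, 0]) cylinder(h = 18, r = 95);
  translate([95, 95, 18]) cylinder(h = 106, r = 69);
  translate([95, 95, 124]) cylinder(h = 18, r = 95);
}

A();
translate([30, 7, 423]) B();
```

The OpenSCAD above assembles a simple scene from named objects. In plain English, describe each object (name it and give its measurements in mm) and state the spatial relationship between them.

A is a four-legged stool. The seat is 273×291 mm, 26 mm thick, top at z = 423 mm. It stands on four square legs, each 36×36 mm in cross-section, from z = 0 to the seat underside, each flush with a corner of the seat.

B is a spool: two coaxial disc flanges of radius 95 mm and thickness 18 mm, joined by a core cylinder of radius 69 mm and height 106 mm. The lower flange rests on z = 0 and the three cylinders share a vertical axis.

The spool is on top of the stool.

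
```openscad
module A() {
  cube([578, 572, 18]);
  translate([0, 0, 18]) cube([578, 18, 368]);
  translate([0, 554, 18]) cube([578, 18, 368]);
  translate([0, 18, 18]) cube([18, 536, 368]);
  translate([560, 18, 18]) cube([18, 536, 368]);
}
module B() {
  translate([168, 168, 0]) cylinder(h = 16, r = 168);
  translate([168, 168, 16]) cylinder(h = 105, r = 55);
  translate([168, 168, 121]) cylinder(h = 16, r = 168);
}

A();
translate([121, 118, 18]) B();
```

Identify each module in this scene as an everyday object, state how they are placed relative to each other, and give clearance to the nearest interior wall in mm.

A is an open box. B is a spool. The spool sits inside the open box, centred. The clearance to the nearest interior wall is 100 mm.

Clearances: x = 103, y = 100; minimum 100 mm.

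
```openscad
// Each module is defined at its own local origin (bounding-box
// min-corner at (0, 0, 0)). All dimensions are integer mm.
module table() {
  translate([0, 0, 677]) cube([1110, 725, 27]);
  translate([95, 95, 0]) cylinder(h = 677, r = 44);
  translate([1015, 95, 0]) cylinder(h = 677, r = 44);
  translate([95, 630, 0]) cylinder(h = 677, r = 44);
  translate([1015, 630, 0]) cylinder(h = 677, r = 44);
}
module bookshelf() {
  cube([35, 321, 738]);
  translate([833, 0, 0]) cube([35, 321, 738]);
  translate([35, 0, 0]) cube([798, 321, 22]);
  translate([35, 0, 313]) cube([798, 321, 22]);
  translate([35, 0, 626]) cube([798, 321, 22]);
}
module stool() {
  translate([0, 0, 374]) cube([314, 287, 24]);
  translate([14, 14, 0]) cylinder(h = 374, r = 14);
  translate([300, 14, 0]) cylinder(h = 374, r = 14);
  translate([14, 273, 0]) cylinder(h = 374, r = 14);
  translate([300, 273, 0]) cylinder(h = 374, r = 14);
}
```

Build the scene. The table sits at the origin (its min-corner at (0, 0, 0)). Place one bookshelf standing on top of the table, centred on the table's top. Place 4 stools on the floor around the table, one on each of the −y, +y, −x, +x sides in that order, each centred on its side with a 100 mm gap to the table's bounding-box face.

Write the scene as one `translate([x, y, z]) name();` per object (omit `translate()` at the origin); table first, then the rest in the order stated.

table();
translate([121, 202, 704]) bookshelf();
translate([398, -387, 0]) stool();
translate([398, 825, 0]) stool();
translate([-414, 219, 0]) stool();
translate([1210, 219, 0]) stool();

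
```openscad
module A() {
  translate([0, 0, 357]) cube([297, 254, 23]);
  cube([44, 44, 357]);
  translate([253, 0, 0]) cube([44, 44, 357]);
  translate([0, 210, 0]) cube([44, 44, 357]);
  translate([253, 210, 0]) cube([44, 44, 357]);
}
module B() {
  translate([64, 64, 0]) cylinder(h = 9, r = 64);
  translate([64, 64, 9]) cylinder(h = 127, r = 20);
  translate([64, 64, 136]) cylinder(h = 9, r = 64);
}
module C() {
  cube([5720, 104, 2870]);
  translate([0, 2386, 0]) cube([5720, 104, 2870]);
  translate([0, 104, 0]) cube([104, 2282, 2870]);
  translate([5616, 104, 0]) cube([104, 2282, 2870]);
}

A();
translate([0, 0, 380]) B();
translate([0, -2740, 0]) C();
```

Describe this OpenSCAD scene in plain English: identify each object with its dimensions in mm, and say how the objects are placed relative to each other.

A is a simple wooden stool: a rectangular seat 297 mm (x) by 254 mm (y), 23 mm thick, top face at z = 380 mm, on four square legs, each 44×44 mm in cross-section. The legs rest on z = 0, each flush with a corner of the seat.

B is a spool: two coaxial disc flanges of radius 64 mm and thickness 9 mm, joined by a core cylinder of radius 20 mm and height 127 mm. The lower flange rests on z = 0 and the three cylinders share a vertical axis.

C is the wall frame of a small rectangular building: four walls, each 2870 mm tall and 104 mm thick, enclosing a footprint 5720 mm (x) by 2490 mm (y) outside-to-outside, with no floor or roof. The front and back walls (the −y and +y sides) span the full width; the two side walls fit between them.

The spool is on top of the stool. The house frame is on the floor beside the stool on its −y side.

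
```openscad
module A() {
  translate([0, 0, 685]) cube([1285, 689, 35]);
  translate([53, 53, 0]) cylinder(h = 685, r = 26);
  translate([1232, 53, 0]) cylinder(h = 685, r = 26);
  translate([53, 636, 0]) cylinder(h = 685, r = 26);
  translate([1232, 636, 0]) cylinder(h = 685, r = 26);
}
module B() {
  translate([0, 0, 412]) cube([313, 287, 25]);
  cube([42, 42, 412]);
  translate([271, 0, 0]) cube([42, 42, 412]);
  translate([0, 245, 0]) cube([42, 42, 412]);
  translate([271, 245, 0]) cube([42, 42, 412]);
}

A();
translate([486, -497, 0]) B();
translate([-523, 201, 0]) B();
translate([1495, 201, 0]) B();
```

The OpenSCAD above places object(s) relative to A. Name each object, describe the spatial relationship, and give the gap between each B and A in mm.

Each stool's nearest face is 210 mm from the table's bounding box.

A is a table. B is a stool. Three stools sit around the table at the −y, −x, +x sides. The gap between each stool and the table is 210 mm.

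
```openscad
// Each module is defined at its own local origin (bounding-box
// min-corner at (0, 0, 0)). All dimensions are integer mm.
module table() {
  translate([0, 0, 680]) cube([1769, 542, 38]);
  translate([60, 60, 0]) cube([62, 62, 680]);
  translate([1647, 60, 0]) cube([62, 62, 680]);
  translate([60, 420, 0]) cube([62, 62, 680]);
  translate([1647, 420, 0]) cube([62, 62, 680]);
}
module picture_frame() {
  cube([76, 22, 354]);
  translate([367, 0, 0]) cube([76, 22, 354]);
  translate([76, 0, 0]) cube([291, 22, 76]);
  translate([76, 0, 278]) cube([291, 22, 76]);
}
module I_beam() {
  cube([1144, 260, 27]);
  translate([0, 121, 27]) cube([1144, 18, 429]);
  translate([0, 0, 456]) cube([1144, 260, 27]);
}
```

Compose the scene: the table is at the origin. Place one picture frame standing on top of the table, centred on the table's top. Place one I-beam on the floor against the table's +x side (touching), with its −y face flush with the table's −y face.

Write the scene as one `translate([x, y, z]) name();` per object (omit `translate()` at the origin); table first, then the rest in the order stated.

table();
translate([663, 260, 718]) picture_frame();
translate([1769, 0, 0]) I_beam();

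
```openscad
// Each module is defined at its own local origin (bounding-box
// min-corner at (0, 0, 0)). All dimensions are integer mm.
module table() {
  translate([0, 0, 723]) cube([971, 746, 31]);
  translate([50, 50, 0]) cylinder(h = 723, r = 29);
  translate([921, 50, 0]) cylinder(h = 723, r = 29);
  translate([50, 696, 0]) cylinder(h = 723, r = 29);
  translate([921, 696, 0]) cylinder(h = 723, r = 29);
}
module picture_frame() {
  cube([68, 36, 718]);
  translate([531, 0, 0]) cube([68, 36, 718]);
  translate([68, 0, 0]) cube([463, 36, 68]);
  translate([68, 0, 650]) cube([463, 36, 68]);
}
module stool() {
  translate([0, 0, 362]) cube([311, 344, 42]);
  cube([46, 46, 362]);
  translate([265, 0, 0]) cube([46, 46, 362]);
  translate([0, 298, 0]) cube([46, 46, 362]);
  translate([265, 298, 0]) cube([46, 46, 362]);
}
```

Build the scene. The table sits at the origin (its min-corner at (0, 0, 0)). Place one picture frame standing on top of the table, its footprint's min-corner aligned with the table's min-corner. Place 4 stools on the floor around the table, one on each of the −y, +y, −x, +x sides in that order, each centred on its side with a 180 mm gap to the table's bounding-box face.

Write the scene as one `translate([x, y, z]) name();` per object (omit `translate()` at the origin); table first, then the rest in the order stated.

table();
translate([0, 0, 754]) picture_frame();
translate([330, -524, 0]) stool();
translate([330, 926, 0]) stool();
translate([-491, 201, 0]) stool();
translate([1151, 201, 0]) stool();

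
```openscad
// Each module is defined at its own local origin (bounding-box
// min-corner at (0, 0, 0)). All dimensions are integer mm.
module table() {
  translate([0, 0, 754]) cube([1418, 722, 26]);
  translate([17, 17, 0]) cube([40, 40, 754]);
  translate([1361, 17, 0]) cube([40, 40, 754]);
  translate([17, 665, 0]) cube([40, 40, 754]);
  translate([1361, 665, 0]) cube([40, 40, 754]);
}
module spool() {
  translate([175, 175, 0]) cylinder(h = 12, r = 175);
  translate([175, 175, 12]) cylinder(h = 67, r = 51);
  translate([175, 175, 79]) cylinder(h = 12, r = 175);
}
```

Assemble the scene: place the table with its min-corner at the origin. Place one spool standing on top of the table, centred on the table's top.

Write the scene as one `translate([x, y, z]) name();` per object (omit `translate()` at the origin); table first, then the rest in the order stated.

table();
translate([534, 186, 780]) spool();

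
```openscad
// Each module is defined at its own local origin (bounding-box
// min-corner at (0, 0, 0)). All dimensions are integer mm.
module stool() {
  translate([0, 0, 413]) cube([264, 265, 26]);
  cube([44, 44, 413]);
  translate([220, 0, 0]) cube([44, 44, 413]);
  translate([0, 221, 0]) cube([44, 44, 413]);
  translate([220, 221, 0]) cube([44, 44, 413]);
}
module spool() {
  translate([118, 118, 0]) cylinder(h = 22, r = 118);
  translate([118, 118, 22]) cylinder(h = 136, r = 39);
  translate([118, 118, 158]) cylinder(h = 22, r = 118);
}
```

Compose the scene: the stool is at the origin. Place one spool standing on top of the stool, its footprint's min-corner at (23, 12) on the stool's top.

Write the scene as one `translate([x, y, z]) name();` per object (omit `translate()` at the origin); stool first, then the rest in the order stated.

stool();
translate([23, 12, 439]) spool();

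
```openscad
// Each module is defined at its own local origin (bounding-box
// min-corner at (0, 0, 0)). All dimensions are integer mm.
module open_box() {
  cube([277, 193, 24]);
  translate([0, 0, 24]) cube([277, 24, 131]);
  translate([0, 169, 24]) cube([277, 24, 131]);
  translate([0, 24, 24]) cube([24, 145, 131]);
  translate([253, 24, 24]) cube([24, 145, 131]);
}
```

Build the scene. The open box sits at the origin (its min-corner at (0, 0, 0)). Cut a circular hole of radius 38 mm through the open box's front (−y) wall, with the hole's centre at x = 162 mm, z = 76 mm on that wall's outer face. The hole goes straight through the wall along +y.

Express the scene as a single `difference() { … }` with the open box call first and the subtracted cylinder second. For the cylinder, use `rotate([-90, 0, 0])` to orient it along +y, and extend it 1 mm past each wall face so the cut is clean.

difference() {
  open_box();
  translate([162, -1, 76]) rotate([-90, 0, 0]) cylinder(h = 26, r = 38);
}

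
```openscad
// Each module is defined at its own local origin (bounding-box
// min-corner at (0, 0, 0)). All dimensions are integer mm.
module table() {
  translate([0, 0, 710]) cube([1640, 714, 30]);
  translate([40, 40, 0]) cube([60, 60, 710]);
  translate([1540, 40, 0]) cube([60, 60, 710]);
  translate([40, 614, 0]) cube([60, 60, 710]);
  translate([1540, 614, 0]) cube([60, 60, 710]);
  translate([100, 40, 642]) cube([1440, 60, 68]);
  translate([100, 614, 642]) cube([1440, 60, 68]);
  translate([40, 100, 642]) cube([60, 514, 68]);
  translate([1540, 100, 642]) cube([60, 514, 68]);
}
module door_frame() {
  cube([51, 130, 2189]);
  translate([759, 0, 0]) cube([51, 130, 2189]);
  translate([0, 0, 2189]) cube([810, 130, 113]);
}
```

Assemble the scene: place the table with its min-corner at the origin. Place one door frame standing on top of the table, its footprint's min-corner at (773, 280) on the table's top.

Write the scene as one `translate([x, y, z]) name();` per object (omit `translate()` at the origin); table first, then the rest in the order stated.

table();
translate([773, 280, 740]) door_frame();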